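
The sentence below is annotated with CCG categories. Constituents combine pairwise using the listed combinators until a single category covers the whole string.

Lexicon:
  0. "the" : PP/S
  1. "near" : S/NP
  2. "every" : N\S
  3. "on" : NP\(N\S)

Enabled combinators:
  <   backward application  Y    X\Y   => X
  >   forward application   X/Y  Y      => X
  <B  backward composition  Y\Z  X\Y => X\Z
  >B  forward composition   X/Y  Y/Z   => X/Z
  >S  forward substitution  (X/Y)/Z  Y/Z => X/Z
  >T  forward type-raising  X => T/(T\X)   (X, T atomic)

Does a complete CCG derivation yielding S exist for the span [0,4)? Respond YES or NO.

PP/S S/NP N\S NP\(N\S)
CKY chart[0,4] = {N/(N\PP), NP/(NP\PP), PP, PP/(NP\NP), PP/(PP\PP), PP/(S\S), S/(S\PP)}; S ∉ chart

NO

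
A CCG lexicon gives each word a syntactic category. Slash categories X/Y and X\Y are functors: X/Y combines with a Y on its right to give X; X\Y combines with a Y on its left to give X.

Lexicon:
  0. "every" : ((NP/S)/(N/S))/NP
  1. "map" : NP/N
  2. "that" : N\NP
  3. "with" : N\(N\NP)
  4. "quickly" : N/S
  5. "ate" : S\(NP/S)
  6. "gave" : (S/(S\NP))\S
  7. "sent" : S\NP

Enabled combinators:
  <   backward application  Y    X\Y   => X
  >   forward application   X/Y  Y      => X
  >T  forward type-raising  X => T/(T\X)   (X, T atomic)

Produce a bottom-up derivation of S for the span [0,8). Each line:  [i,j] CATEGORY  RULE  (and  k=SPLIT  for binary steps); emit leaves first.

[0,1] ((NP/S)/(N/S))/NP  lex  "every"
[1,2] NP/N  lex  "map"
[2,3] N\NP  lex  "that"
[3,4] N\(N\NP)  lex  "with"
[2,4] N  <  k=3
[1,4] NP  >  k=2
[0,4] (NP/S)/(N/S)  >  k=1
[4,5] N/S  lex  "quickly"
[0,5] NP/S  >  k=4
[5,6] S\(NP/S)  lex  "ate"
[0,6] S  <  k=5
[6,7] (S/(S\NP))\S  lex  "gave"
[0,7] S/(S\NP)  <  k=6
[7,8] S\NP  lex  "sent"
[0,8] S  >  k=7

[0,8] S   >
  [0,7] S/(S\NP)   <
    [0,6] S   <
      [0,5] NP/S   >
        [0,4] (NP/S)/(N/S)   >
          [0,1] "every" : ((NP/S)/(N/S))/NP
          [1,4] NP   >
            [1,2] "map" : NP/N
            [2,4] N   <
              [2,3] "that" : N\NP
              [3,4] "with" : N\(N\NP)
        [4,5] "quickly" : N/S
      [5,6] "ate" : S\(NP/S)
    [6,7] "gave" : (S/(S\NP))\S
  [7,8] "sent" : S\NP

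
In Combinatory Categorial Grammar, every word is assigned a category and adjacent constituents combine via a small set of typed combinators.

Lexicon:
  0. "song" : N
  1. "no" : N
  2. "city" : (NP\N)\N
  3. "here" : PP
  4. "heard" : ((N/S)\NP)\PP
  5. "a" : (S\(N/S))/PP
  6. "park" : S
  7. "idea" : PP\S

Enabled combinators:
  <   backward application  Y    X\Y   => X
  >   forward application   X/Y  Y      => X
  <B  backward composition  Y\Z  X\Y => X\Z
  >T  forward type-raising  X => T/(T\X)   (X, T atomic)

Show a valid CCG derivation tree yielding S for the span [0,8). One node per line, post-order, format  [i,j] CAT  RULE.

[0,1] N  lex  "song"
[1,2] N  lex  "no"
[2,3] (NP\N)\N  lex  "city"
[1,3] NP\N  <  k=2
[0,3] NP  <  k=1
[3,4] PP  lex  "here"
[4,5] ((N/S)\NP)\PP  lex  "heard"
[3,5] (N/S)\NP  <  k=4
[0,5] N/S  <  k=3
[5,6] (S\(N/S))/PP  lex  "a"
[6,7] S  lex  "park"
[6,7] PP/(PP\S)  >T
[7,8] PP\S  lex  "idea"
[6,8] PP  >  k=7
[5,8] S\(N/S)  >  k=6
[0,8] S  <  k=5

[0,8] S   <
  [0,5] N/S   <
    [0,3] NP   <
      [0,1] "song" : N
      [1,3] NP\N   <
        [1,2] "no" : N
        [2,3] "city" : (NP\N)\N
    [3,5] (N/S)\NP   <
      [3,4] "here" : PP
      [4,5] "heard" : ((N/S)\NP)\PP
  [5,8] S\(N/S)   >
    [5,6] "a" : (S\(N/S))/PP
    [6,8] PP   >
      [6,7] PP/(PP\S)   >T
        [6,7] "park" : S
      [7,8] "idea" : PP\S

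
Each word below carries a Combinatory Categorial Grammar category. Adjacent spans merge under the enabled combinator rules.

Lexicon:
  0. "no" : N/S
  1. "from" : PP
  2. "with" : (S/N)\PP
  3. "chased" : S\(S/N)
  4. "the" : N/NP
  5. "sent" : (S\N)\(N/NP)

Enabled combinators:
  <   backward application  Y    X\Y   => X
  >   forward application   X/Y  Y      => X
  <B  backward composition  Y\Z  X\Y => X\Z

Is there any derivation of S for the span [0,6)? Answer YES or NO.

YES

[0,6] S   <
  [0,4] N   >
    [0,1] "no" : N/S
    [1,4] S   <
      [1,2] "from" : PP
      [2,4] S\PP   <B
        [2,3] "with" : (S/N)\PP
        [3,4] "chased" : S\(S/N)
  [4,6] S\N   <
    [4,5] "the" : N/NP
    [5,6] "sent" : (S\N)\(N/NP)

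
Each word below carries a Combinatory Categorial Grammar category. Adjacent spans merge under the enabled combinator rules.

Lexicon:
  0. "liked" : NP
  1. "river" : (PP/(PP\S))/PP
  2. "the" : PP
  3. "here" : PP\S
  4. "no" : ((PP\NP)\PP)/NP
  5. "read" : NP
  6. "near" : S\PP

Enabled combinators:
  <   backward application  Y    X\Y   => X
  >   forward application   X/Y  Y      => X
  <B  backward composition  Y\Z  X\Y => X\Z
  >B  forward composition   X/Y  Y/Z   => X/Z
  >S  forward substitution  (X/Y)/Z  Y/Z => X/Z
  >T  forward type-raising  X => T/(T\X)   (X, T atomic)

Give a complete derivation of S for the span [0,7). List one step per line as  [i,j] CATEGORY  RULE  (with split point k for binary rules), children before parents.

[0,1] NP  lex  "liked"
[0,1] S/(S\NP)  >T
[1,2] (PP/(PP\S))/PP  lex  "river"
[2,3] PP  lex  "the"
[1,3] PP/(PP\S)  >  k=2
[3,4] PP\S  lex  "here"
[1,4] PP  >  k=3
[4,5] ((PP\NP)\PP)/NP  lex  "no"
[5,6] NP  lex  "read"
[4,6] (PP\NP)\PP  >  k=5
[1,6] PP\NP  <  k=4
[6,7] S\PP  lex  "near"
[1,7] S\NP  <B  k=6
[0,7] S  >  k=1

[0,7] S   >
  [0,1] S/(S\NP)   >T
    [0,1] "liked" : NP
  [1,7] S\NP   <B
    [1,6] PP\NP   <
      [1,4] PP   >
        [1,3] PP/(PP\S)   >
          [1,2] "river" : (PP/(PP\S))/PP
          [2,3] "the" : PP
        [3,4] "here" : PP\S
      [4,6] (PP\NP)\PP   >
        [4,5] "no" : ((PP\NP)\PP)/NP
        [5,6] "read" : NP
    [6,7] "near" : S\PP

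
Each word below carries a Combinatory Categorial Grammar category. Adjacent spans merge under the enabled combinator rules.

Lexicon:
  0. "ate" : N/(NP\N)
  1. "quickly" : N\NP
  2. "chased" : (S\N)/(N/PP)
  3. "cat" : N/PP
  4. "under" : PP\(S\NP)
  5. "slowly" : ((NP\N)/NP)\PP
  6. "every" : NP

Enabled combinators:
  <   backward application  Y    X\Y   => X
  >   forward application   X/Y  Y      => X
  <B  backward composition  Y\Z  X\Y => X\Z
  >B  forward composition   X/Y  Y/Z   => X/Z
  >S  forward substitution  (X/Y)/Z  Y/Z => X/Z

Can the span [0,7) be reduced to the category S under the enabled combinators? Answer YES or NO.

NO

N/(NP\N) N\NP (S\N)/(N/PP) N/PP PP\(S\NP) ((NP\N)/NP)\PP NP
CKY chart[0,7] = {N}; S ∉ chart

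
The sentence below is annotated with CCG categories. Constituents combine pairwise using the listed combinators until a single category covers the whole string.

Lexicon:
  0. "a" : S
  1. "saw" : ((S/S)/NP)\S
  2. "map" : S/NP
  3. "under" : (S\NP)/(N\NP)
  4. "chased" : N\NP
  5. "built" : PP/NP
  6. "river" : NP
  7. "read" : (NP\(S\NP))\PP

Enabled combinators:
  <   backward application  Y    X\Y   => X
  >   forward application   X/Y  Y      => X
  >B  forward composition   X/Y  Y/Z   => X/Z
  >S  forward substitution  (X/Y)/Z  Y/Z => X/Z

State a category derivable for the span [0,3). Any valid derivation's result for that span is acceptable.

S/NP

[0,8] S   >
  [0,3] S/NP   >S
    [0,2] (S/S)/NP   <
      [0,1] "a" : S
      [1,2] "saw" : ((S/S)/NP)\S
    [2,3] "map" : S/NP
  [3,8] NP   <
    [3,5] S\NP   >
      [3,4] "under" : (S\NP)/(N\NP)
      [4,5] "chased" : N\NP
    [5,8] NP\(S\NP)   <
      [5,7] PP   >
        [5,6] "built" : PP/NP
        [6,7] "river" : NP
      [7,8] "read" : (NP\(S\NP))\PP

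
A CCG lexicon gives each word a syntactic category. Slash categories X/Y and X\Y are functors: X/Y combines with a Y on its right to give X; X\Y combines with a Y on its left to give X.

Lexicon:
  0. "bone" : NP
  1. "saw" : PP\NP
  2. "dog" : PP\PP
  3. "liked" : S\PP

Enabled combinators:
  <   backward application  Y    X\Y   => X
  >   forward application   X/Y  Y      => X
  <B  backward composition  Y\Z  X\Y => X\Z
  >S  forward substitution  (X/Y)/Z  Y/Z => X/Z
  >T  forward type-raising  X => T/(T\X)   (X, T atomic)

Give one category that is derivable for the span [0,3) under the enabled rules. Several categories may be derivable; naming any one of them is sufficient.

PP

[0,4] S   <
  [0,3] PP   <
    [0,1] "bone" : NP
    [1,3] PP\NP   <B
      [1,2] "saw" : PP\NP
      [2,3] "dog" : PP\PP
  [3,4] "liked" : S\PP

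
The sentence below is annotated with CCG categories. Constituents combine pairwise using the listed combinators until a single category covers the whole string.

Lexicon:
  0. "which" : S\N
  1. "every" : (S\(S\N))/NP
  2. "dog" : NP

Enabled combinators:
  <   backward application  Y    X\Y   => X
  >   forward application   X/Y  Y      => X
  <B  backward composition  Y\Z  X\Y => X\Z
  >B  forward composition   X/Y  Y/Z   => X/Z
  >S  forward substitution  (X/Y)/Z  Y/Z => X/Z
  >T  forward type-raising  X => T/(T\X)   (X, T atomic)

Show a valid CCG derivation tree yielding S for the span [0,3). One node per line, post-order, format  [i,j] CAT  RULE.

[0,3] S   <
  [0,1] "which" : S\N
  [1,3] S\(S\N)   >
    [1,2] "every" : (S\(S\N))/NP
    [2,3] "dog" : NP

[0,1] S\N  lex  "which"
[1,2] (S\(S\N))/NP  lex  "every"
[2,3] NP  lex  "dog"
[1,3] S\(S\N)  >  k=2
[0,3] S  <  k=1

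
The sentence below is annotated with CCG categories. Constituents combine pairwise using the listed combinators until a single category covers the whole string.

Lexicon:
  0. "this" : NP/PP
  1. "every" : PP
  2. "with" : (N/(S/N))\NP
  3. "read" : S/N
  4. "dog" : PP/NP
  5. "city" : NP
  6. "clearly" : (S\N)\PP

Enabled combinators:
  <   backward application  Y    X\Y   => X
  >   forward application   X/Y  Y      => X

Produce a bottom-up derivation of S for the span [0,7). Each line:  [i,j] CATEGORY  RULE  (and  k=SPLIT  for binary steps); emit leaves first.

[0,7] S   <
  [0,4] N   >
    [0,3] N/(S/N)   <
      [0,2] NP   >
        [0,1] "this" : NP/PP
        [1,2] "every" : PP
      [2,3] "with" : (N/(S/N))\NP
    [3,4] "read" : S/N
  [4,7] S\N   <
    [4,6] PP   >
      [4,5] "dog" : PP/NP
      [5,6] "city" : NP
    [6,7] "clearly" : (S\N)\PP

[0,1] NP/PP  lex  "this"
[1,2] PP  lex  "every"
[0,2] NP  >  k=1
[2,3] (N/(S/N))\NP  lex  "with"
[0,3] N/(S/N)  <  k=2
[3,4] S/N  lex  "read"
[0,4] N  >  k=3
[4,5] PP/NP  lex  "dog"
[5,6] NP  lex  "city"
[4,6] PP  >  k=5
[6,7] (S\N)\PP  lex  "clearly"
[4,7] S\N  <  k=6
[0,7] S  <  k=4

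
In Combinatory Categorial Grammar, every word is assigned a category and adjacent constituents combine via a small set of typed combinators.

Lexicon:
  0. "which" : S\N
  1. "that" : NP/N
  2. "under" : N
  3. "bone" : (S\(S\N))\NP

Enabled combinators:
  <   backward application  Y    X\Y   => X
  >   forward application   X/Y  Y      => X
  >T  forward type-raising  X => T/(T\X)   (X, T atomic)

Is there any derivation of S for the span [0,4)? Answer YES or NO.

YES

[0,4] S   <
  [0,1] "which" : S\N
  [1,4] S\(S\N)   <
    [1,3] NP   >
      [1,2] "that" : NP/N
      [2,3] "under" : N
    [3,4] "bone" : (S\(S\N))\NP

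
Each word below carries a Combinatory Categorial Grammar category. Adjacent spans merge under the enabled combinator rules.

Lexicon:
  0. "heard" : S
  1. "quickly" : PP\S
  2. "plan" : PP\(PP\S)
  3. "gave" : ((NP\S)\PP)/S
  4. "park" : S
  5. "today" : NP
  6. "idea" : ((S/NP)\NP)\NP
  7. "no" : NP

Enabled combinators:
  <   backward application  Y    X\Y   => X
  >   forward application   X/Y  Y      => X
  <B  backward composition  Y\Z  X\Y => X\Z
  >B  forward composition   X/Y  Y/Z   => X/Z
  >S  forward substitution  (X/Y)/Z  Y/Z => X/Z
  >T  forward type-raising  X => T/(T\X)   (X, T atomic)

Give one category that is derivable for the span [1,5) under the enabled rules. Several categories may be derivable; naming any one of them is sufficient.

NP\S

[0,8] S   >
  [0,7] S/NP   <
    [0,5] NP   <
      [0,1] "heard" : S
      [1,5] NP\S   <
        [1,3] PP   <
          [1,2] "quickly" : PP\S
          [2,3] "plan" : PP\(PP\S)
        [3,5] (NP\S)\PP   >
          [3,4] "gave" : ((NP\S)\PP)/S
          [4,5] "park" : S
    [5,7] (S/NP)\NP   <
      [5,6] "today" : NP
      [6,7] "idea" : ((S/NP)\NP)\NP
  [7,8] "no" : NP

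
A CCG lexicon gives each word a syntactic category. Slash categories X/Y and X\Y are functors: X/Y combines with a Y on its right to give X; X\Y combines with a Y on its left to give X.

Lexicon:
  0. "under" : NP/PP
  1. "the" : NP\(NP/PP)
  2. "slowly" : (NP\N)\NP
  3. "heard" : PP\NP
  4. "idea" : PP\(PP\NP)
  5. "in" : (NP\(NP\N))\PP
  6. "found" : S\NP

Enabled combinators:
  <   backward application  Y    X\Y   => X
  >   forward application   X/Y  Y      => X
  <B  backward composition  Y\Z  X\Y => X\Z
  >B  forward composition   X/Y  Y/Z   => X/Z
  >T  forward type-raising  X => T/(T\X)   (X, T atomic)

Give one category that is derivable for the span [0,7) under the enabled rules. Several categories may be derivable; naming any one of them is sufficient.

S

[0,7] S   <
  [0,6] NP   <
    [0,3] NP\N   <
      [0,2] NP   <
        [0,1] "under" : NP/PP
        [1,2] "the" : NP\(NP/PP)
      [2,3] "slowly" : (NP\N)\NP
    [3,6] NP\(NP\N)   <
      [3,5] PP   <
        [3,4] "heard" : PP\NP
        [4,5] "idea" : PP\(PP\NP)
      [5,6] "in" : (NP\(NP\N))\PP
  [6,7] "found" : S\NP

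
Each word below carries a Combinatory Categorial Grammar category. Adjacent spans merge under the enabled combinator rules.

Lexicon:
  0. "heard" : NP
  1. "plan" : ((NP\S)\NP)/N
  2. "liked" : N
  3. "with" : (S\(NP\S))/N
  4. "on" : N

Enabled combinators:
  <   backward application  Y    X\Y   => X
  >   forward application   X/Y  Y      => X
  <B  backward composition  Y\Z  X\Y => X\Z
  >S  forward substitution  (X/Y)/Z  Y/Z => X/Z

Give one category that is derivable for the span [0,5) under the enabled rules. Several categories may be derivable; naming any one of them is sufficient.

[0,5] S   <
  [0,3] NP\S   <
    [0,1] "heard" : NP
    [1,3] (NP\S)\NP   >
      [1,2] "plan" : ((NP\S)\NP)/N
      [2,3] "liked" : N
  [3,5] S\(NP\S)   >
    [3,4] "with" : (S\(NP\S))/N
    [4,5] "on" : N

S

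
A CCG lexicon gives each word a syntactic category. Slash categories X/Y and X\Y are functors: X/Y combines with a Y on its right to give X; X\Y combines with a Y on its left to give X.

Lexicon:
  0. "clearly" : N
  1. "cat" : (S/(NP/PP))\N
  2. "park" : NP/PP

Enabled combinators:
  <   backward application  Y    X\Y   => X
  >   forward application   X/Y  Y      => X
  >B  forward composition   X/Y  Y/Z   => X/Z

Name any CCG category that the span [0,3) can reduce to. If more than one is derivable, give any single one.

[0,3] S   >
  [0,2] S/(NP/PP)   <
    [0,1] "clearly" : N
    [1,2] "cat" : (S/(NP/PP))\N
  [2,3] "park" : NP/PP

S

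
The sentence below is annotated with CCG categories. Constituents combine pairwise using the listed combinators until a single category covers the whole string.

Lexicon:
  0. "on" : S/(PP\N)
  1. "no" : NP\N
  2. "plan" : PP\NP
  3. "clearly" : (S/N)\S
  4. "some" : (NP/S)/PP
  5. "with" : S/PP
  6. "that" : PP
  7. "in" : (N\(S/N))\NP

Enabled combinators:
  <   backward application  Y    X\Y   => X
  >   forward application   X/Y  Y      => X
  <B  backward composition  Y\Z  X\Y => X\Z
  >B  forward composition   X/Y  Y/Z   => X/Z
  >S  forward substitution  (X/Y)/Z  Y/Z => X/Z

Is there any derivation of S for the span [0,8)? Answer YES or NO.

S/(PP\N) NP\N PP\NP (S/N)\S (NP/S)/PP S/PP PP (N\(S/N))\NP
CKY chart[0,8] = {N}; S ∉ chart

NO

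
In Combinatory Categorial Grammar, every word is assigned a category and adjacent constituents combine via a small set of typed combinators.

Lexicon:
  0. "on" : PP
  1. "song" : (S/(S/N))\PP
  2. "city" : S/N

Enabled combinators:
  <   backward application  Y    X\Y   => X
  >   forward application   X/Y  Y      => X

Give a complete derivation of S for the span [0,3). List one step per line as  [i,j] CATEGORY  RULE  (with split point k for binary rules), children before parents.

[0,3] S   >
  [0,2] S/(S/N)   <
    [0,1] "on" : PP
    [1,2] "song" : (S/(S/N))\PP
  [2,3] "city" : S/N

[0,1] PP  lex  "on"
[1,2] (S/(S/N))\PP  lex  "song"
[0,2] S/(S/N)  <  k=1
[2,3] S/N  lex  "city"
[0,3] S  >  k=2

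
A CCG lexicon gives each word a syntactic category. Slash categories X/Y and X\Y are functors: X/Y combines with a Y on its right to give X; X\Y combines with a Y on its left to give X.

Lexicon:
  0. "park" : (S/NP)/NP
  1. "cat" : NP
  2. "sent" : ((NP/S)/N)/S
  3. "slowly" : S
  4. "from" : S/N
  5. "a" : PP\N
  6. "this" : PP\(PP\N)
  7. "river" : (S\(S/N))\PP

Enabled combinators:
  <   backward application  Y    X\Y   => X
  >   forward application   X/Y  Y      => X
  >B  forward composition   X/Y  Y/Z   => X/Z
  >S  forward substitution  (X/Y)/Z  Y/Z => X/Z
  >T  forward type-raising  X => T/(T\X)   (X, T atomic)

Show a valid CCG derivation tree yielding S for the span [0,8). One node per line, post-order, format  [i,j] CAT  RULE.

[0,1] (S/NP)/NP  lex  "park"
[1,2] NP  lex  "cat"
[0,2] S/NP  >  k=1
[2,3] ((NP/S)/N)/S  lex  "sent"
[3,4] S  lex  "slowly"
[2,4] (NP/S)/N  >  k=3
[4,5] S/N  lex  "from"
[2,5] NP/N  >S  k=4
[0,5] S/N  >B  k=2
[5,6] PP\N  lex  "a"
[6,7] PP\(PP\N)  lex  "this"
[5,7] PP  <  k=6
[7,8] (S\(S/N))\PP  lex  "river"
[5,8] S\(S/N)  <  k=7
[0,8] S  <  k=5

[0,8] S   <
  [0,5] S/N   >B
    [0,2] S/NP   >
      [0,1] "park" : (S/NP)/NP
      [1,2] "cat" : NP
    [2,5] NP/N   >S
      [2,4] (NP/S)/N   >
        [2,3] "sent" : ((NP/S)/N)/S
        [3,4] "slowly" : S
      [4,5] "from" : S/N
  [5,8] S\(S/N)   <
    [5,7] PP   <
      [5,6] "a" : PP\N
      [6,7] "this" : PP\(PP\N)
    [7,8] "river" : (S\(S/N))\PP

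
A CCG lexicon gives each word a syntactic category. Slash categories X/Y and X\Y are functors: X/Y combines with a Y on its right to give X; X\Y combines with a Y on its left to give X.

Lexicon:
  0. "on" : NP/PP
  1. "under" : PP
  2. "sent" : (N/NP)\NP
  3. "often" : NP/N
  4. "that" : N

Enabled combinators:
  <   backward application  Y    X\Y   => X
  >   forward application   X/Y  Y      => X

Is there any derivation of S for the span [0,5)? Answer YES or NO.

NP/PP PP (N/NP)\NP NP/N N
CKY chart[0,5] = {N}; S ∉ chart

NO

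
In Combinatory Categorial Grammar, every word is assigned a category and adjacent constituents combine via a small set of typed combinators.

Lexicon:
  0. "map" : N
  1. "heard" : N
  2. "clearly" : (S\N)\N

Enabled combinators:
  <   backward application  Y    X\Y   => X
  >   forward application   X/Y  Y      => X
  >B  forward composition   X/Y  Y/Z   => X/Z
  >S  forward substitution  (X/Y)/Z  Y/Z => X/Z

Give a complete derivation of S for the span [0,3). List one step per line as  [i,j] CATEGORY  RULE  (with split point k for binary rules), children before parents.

[0,1] N  lex  "map"
[1,2] N  lex  "heard"
[2,3] (S\N)\N  lex  "clearly"
[1,3] S\N  <  k=2
[0,3] S  <  k=1

[0,3] S   <
  [0,1] "map" : N
  [1,3] S\N   <
    [1,2] "heard" : N
    [2,3] "clearly" : (S\N)\N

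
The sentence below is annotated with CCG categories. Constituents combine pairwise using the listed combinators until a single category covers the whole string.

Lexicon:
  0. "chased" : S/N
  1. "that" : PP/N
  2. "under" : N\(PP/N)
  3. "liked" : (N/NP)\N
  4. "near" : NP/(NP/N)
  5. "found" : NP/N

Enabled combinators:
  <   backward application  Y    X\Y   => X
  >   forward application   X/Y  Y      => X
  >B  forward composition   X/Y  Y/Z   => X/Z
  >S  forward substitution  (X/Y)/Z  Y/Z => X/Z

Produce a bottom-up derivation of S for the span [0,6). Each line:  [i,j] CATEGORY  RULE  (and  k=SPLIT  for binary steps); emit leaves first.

[0,6] S   >
  [0,1] "chased" : S/N
  [1,6] N   >
    [1,4] N/NP   <
      [1,3] N   <
        [1,2] "that" : PP/N
        [2,3] "under" : N\(PP/N)
      [3,4] "liked" : (N/NP)\N
    [4,6] NP   >
      [4,5] "near" : NP/(NP/N)
      [5,6] "found" : NP/N

[0,1] S/N  lex  "chased"
[1,2] PP/N  lex  "that"
[2,3] N\(PP/N)  lex  "under"
[1,3] N  <  k=2
[3,4] (N/NP)\N  lex  "liked"
[1,4] N/NP  <  k=3
[4,5] NP/(NP/N)  lex  "near"
[5,6] NP/N  lex  "found"
[4,6] NP  >  k=5
[1,6] N  >  k=4
[0,6] S  >  k=1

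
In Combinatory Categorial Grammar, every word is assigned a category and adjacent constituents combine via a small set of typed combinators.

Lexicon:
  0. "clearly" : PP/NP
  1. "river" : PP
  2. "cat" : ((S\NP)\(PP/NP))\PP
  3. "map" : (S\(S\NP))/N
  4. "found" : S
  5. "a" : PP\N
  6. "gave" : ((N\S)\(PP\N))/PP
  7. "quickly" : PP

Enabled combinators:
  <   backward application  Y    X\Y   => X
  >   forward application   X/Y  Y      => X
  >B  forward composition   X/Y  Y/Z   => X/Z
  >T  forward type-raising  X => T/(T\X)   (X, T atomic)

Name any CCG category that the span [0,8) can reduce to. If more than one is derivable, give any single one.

[0,8] S   <
  [0,3] S\NP   <
    [0,1] "clearly" : PP/NP
    [1,3] (S\NP)\(PP/NP)   <
      [1,2] "river" : PP
      [2,3] "cat" : ((S\NP)\(PP/NP))\PP
  [3,8] S\(S\NP)   >
    [3,4] "map" : (S\(S\NP))/N
    [4,8] N   <
      [4,5] "found" : S
      [5,8] N\S   <
        [5,6] "a" : PP\N
        [6,8] (N\S)\(PP\N)   >
          [6,7] "gave" : ((N\S)\(PP\N))/PP
          [7,8] "quickly" : PP

S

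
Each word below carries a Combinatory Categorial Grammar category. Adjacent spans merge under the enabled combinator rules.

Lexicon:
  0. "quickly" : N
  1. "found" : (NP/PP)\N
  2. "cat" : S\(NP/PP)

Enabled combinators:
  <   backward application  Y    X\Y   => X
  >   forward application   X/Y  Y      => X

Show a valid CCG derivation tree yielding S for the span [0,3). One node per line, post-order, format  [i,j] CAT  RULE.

[0,1] N  lex  "quickly"
[1,2] (NP/PP)\N  lex  "found"
[0,2] NP/PP  <  k=1
[2,3] S\(NP/PP)  lex  "cat"
[0,3] S  <  k=2

[0,3] S   <
  [0,2] NP/PP   <
    [0,1] "quickly" : N
    [1,2] "found" : (NP/PP)\N
  [2,3] "cat" : S\(NP/PP)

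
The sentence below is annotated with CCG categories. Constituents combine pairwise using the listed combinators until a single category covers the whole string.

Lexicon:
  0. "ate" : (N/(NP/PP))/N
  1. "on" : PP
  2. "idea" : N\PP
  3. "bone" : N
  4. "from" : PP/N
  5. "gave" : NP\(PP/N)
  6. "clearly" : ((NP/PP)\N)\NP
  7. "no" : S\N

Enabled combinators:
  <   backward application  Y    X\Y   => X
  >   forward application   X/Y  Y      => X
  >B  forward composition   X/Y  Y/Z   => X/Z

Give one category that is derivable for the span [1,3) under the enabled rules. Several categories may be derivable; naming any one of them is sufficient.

N

[0,8] S   <
  [0,7] N   >
    [0,3] N/(NP/PP)   >
      [0,1] "ate" : (N/(NP/PP))/N
      [1,3] N   <
        [1,2] "on" : PP
        [2,3] "idea" : N\PP
    [3,7] NP/PP   <
      [3,4] "bone" : N
      [4,7] (NP/PP)\N   <
        [4,6] NP   <
          [4,5] "from" : PP/N
          [5,6] "gave" : NP\(PP/N)
        [6,7] "clearly" : ((NP/PP)\N)\NP
  [7,8] "no" : S\N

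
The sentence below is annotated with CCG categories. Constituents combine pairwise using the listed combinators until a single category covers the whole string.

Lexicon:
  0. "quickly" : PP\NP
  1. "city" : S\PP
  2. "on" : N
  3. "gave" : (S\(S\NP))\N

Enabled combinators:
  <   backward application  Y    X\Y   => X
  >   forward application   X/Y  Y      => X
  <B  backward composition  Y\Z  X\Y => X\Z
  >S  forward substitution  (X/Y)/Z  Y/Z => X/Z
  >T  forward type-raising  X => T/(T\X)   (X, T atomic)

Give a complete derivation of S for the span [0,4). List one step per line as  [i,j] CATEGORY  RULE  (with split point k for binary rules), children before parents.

[0,4] S   <
  [0,2] S\NP   <B
    [0,1] "quickly" : PP\NP
    [1,2] "city" : S\PP
  [2,4] S\(S\NP)   <
    [2,3] "on" : N
    [3,4] "gave" : (S\(S\NP))\N

[0,1] PP\NP  lex  "quickly"
[1,2] S\PP  lex  "city"
[0,2] S\NP  <B  k=1
[2,3] N  lex  "on"
[3,4] (S\(S\NP))\N  lex  "gave"
[2,4] S\(S\NP)  <  k=3
[0,4] S  <  k=2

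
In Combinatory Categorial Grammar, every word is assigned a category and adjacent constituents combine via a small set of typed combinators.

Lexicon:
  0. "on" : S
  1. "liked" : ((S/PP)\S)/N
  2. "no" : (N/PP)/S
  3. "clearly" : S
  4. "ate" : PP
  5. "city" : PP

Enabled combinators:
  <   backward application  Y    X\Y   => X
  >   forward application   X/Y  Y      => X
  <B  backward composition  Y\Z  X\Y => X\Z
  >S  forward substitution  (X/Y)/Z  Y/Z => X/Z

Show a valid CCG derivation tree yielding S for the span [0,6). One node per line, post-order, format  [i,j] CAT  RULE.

[0,6] S   >
  [0,5] S/PP   <
    [0,1] "on" : S
    [1,5] (S/PP)\S   >
      [1,2] "liked" : ((S/PP)\S)/N
      [2,5] N   >
        [2,4] N/PP   >
          [2,3] "no" : (N/PP)/S
          [3,4] "clearly" : S
        [4,5] "ate" : PP
  [5,6] "city" : PP

[0,1] S  lex  "on"
[1,2] ((S/PP)\S)/N  lex  "liked"
[2,3] (N/PP)/S  lex  "no"
[3,4] S  lex  "clearly"
[2,4] N/PP  >  k=3
[4,5] PP  lex  "ate"
[2,5] N  >  k=4
[1,5] (S/PP)\S  >  k=2
[0,5] S/PP  <  k=1
[5,6] PP  lex  "city"
[0,6] S  >  k=5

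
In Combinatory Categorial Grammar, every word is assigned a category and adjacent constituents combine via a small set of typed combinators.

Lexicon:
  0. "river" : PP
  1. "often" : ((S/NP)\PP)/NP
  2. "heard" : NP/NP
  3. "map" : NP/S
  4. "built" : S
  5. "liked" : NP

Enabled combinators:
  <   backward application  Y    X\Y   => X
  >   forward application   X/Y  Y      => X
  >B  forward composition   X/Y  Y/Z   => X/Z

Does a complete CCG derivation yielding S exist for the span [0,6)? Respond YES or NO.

[0,6] S   >
  [0,5] S/NP   <
    [0,1] "river" : PP
    [1,5] (S/NP)\PP   >
      [1,2] "often" : ((S/NP)\PP)/NP
      [2,5] NP   >
        [2,4] NP/S   >B
          [2,3] "heard" : NP/NP
          [3,4] "map" : NP/S
        [4,5] "built" : S
  [5,6] "liked" : NP

YES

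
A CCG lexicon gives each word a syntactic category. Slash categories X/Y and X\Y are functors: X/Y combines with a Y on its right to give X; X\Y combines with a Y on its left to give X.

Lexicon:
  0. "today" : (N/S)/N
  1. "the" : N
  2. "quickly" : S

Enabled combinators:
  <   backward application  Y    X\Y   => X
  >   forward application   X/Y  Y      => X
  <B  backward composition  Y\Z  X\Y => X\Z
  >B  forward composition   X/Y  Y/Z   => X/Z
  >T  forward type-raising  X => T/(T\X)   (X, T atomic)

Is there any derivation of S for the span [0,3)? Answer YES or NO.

NO

(N/S)/N N S
CKY chart[0,3] = {N, N/(N\N), N/(S\S), NP/(NP\N), PP/(PP\N), S/(S\N)}; S ∉ chart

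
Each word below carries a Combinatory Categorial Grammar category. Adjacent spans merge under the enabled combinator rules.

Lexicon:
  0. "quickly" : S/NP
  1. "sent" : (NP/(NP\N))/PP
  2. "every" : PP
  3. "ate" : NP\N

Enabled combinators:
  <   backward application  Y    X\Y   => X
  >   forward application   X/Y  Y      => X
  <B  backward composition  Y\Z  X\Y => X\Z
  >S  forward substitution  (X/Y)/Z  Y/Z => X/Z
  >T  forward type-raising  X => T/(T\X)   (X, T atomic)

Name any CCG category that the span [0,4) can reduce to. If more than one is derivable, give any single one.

[0,4] S   >
  [0,1] "quickly" : S/NP
  [1,4] NP   >
    [1,3] NP/(NP\N)   >
      [1,2] "sent" : (NP/(NP\N))/PP
      [2,3] "every" : PP
    [3,4] "ate" : NP\N

S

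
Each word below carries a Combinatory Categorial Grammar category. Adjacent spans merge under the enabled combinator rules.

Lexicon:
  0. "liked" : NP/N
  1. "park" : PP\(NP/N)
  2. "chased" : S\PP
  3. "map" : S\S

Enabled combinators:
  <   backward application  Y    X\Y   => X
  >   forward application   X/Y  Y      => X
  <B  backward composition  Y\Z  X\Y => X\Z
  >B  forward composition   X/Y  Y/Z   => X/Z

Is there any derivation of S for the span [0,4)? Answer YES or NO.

YES

[0,4] S   <
  [0,2] PP   <
    [0,1] "liked" : NP/N
    [1,2] "park" : PP\(NP/N)
  [2,4] S\PP   <B
    [2,3] "chased" : S\PP
    [3,4] "map" : S\S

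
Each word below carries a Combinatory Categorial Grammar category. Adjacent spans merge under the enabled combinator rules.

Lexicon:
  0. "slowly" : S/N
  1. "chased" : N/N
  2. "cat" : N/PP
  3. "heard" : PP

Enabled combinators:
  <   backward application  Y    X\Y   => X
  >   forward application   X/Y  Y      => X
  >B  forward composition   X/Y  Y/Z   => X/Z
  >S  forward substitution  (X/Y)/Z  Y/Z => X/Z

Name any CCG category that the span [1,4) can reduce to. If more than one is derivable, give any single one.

N

[0,4] S   >
  [0,1] "slowly" : S/N
  [1,4] N   >
    [1,3] N/PP   >B
      [1,2] "chased" : N/N
      [2,3] "cat" : N/PP
    [3,4] "heard" : PP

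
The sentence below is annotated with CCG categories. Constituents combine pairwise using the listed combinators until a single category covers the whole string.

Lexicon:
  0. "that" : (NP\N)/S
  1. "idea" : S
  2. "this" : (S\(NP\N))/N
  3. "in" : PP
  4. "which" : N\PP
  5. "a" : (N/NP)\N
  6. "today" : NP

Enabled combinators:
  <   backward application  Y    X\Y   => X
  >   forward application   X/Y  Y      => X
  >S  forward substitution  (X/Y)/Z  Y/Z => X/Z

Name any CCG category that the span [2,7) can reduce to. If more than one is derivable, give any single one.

[0,7] S   <
  [0,2] NP\N   >
    [0,1] "that" : (NP\N)/S
    [1,2] "idea" : S
  [2,7] S\(NP\N)   >
    [2,3] "this" : (S\(NP\N))/N
    [3,7] N   >
      [3,6] N/NP   <
        [3,5] N   <
          [3,4] "in" : PP
          [4,5] "which" : N\PP
        [5,6] "a" : (N/NP)\N
      [6,7] "today" : NP

S\(NP\N)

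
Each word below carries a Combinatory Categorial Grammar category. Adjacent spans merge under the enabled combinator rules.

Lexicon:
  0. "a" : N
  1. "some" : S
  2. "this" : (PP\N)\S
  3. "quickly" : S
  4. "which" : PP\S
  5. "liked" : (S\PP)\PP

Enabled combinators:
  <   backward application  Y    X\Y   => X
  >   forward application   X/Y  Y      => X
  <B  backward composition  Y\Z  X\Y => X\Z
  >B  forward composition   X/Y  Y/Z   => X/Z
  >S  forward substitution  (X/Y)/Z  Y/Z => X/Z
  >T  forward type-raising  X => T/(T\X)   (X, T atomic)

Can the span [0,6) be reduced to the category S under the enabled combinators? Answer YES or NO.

YES

[0,6] S   >
  [0,1] S/(S\N)   >T
    [0,1] "a" : N
  [1,6] S\N   <B
    [1,3] PP\N   <
      [1,2] "some" : S
      [2,3] "this" : (PP\N)\S
    [3,6] S\PP   <
      [3,5] PP   <
        [3,4] "quickly" : S
        [4,5] "which" : PP\S
      [5,6] "liked" : (S\PP)\PP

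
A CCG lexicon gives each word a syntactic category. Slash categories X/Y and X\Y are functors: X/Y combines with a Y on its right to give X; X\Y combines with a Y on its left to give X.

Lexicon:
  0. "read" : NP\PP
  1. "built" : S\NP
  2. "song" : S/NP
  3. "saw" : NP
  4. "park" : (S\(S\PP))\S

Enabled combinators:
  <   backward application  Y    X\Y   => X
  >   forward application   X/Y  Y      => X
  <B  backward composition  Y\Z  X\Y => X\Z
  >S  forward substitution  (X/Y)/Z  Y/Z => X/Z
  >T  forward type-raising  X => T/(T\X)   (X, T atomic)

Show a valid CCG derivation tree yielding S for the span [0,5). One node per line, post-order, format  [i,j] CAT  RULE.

[0,5] S   <
  [0,2] S\PP   <B
    [0,1] "read" : NP\PP
    [1,2] "built" : S\NP
  [2,5] S\(S\PP)   <
    [2,4] S   >
      [2,3] "song" : S/NP
      [3,4] "saw" : NP
    [4,5] "park" : (S\(S\PP))\S

[0,1] NP\PP  lex  "read"
[1,2] S\NP  lex  "built"
[0,2] S\PP  <B  k=1
[2,3] S/NP  lex  "song"
[3,4] NP  lex  "saw"
[2,4] S  >  k=3
[4,5] (S\(S\PP))\S  lex  "park"
[2,5] S\(S\PP)  <  k=4
[0,5] S  <  k=2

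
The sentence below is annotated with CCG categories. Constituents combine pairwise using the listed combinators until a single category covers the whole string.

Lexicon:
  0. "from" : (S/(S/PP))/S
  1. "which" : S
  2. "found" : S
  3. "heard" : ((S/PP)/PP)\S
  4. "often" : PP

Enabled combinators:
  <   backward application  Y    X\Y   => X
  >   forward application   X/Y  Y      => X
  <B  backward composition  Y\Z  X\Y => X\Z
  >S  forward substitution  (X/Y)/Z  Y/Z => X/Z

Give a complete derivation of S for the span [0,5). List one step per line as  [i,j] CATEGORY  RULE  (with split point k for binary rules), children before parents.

[0,1] (S/(S/PP))/S  lex  "from"
[1,2] S  lex  "which"
[0,2] S/(S/PP)  >  k=1
[2,3] S  lex  "found"
[3,4] ((S/PP)/PP)\S  lex  "heard"
[2,4] (S/PP)/PP  <  k=3
[4,5] PP  lex  "often"
[2,5] S/PP  >  k=4
[0,5] S  >  k=2

[0,5] S   >
  [0,2] S/(S/PP)   >
    [0,1] "from" : (S/(S/PP))/S
    [1,2] "which" : S
  [2,5] S/PP   >
    [2,4] (S/PP)/PP   <
      [2,3] "found" : S
      [3,4] "heard" : ((S/PP)/PP)\S
    [4,5] "often" : PP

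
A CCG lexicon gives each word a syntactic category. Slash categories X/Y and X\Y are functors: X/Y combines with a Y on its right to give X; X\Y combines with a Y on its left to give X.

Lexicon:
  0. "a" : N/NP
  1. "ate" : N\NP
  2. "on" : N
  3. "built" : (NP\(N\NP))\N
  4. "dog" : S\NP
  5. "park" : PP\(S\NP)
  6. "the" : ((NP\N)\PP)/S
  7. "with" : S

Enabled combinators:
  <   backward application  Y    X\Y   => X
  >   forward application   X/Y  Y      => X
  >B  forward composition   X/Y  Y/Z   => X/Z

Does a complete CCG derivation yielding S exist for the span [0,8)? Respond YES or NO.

NO

N/NP N\NP N (NP\(N\NP))\N S\NP PP\(S\NP) ((NP\N)\PP)/S S
CKY chart[0,8] = {NP}; S ∉ chart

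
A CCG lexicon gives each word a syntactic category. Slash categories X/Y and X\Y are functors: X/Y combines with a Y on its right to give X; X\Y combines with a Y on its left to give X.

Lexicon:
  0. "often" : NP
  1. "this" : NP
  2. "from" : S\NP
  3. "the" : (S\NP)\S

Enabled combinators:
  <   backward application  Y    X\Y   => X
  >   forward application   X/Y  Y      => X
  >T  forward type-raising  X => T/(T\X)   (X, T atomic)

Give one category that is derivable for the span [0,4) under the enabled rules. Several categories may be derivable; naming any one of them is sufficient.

S

[0,4] S   <
  [0,1] "often" : NP
  [1,4] S\NP   <
    [1,3] S   >
      [1,2] S/(S\NP)   >T
        [1,2] "this" : NP
      [2,3] "from" : S\NP
    [3,4] "the" : (S\NP)\S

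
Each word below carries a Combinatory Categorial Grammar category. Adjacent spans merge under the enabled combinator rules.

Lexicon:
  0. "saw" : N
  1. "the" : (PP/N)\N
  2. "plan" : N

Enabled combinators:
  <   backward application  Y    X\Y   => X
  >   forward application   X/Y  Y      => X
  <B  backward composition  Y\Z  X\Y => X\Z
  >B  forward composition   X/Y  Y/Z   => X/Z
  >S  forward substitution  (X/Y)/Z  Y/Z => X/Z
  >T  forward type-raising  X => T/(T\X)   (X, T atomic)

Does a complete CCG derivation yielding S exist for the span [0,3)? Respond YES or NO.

N (PP/N)\N N
CKY chart[0,3] = {N/(N\PP), NP/(NP\PP), PP, PP/(N\N), PP/(PP\PP), S/(S\PP)}; S ∉ chart

NO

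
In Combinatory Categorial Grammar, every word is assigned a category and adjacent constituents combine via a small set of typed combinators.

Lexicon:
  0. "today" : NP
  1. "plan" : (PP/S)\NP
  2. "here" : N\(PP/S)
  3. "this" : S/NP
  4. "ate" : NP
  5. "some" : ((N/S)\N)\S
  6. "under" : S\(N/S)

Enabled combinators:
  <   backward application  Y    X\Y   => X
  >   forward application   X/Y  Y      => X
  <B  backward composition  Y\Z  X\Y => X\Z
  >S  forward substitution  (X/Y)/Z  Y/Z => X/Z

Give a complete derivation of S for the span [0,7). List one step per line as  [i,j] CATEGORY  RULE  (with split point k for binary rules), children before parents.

[0,7] S   <
  [0,6] N/S   <
    [0,3] N   <
      [0,1] "today" : NP
      [1,3] N\NP   <B
        [1,2] "plan" : (PP/S)\NP
        [2,3] "here" : N\(PP/S)
    [3,6] (N/S)\N   <
      [3,5] S   >
        [3,4] "this" : S/NP
        [4,5] "ate" : NP
      [5,6] "some" : ((N/S)\N)\S
  [6,7] "under" : S\(N/S)

[0,1] NP  lex  "today"
[1,2] (PP/S)\NP  lex  "plan"
[2,3] N\(PP/S)  lex  "here"
[1,3] N\NP  <B  k=2
[0,3] N  <  k=1
[3,4] S/NP  lex  "this"
[4,5] NP  lex  "ate"
[3,5] S  >  k=4
[5,6] ((N/S)\N)\S  lex  "some"
[3,6] (N/S)\N  <  k=5
[0,6] N/S  <  k=3
[6,7] S\(N/S)  lex  "under"
[0,7] S  <  k=6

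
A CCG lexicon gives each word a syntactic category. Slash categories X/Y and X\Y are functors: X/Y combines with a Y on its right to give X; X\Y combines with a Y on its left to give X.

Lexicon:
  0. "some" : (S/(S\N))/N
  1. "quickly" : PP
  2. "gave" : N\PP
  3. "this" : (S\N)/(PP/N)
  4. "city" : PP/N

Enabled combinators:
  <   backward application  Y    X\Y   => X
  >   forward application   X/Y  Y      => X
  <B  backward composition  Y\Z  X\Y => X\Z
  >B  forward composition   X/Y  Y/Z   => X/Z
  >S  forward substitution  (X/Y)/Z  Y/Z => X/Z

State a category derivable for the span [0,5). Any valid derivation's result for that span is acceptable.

S

[0,5] S   >
  [0,3] S/(S\N)   >
    [0,1] "some" : (S/(S\N))/N
    [1,3] N   <
      [1,2] "quickly" : PP
      [2,3] "gave" : N\PP
  [3,5] S\N   >
    [3,4] "this" : (S\N)/(PP/N)
    [4,5] "city" : PP/N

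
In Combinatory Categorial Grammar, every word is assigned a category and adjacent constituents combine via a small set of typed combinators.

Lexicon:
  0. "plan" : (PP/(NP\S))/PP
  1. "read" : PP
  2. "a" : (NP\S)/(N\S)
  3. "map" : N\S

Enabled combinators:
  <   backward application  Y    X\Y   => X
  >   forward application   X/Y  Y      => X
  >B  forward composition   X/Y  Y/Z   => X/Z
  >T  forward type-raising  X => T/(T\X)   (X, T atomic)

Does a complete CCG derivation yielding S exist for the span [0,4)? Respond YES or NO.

(PP/(NP\S))/PP PP (NP\S)/(N\S) N\S
CKY chart[0,4] = {N/(N\PP), NP/(NP\PP), PP, PP/(PP\PP), S/(S\PP)}; S ∉ chart

NO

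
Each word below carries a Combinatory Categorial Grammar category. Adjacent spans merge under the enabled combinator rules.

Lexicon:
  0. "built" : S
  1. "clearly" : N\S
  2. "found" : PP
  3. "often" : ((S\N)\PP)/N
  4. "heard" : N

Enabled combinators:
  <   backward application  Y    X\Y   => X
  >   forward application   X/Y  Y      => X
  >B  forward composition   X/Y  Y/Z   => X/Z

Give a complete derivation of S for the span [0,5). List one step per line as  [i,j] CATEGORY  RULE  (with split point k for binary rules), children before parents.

[0,5] S   <
  [0,2] N   <
    [0,1] "built" : S
    [1,2] "clearly" : N\S
  [2,5] S\N   <
    [2,3] "found" : PP
    [3,5] (S\N)\PP   >
      [3,4] "often" : ((S\N)\PP)/N
      [4,5] "heard" : N

[0,1] S  lex  "built"
[1,2] N\S  lex  "clearly"
[0,2] N  <  k=1
[2,3] PP  lex  "found"
[3,4] ((S\N)\PP)/N  lex  "often"
[4,5] N  lex  "heard"
[3,5] (S\N)\PP  >  k=4
[2,5] S\N  <  k=3
[0,5] S  <  k=2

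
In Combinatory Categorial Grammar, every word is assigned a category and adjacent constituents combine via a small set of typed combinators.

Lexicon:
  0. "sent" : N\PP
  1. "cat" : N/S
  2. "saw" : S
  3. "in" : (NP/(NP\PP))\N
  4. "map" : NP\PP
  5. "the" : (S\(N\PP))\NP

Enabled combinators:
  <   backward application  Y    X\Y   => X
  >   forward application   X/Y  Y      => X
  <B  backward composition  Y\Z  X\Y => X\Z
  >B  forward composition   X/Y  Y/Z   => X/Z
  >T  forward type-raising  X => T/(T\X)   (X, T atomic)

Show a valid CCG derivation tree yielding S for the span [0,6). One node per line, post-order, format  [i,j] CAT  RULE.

[0,1] N\PP  lex  "sent"
[1,2] N/S  lex  "cat"
[2,3] S  lex  "saw"
[1,3] N  >  k=2
[3,4] (NP/(NP\PP))\N  lex  "in"
[1,4] NP/(NP\PP)  <  k=3
[4,5] NP\PP  lex  "map"
[1,5] NP  >  k=4
[5,6] (S\(N\PP))\NP  lex  "the"
[1,6] S\(N\PP)  <  k=5
[0,6] S  <  k=1

[0,6] S   <
  [0,1] "sent" : N\PP
  [1,6] S\(N\PP)   <
    [1,5] NP   >
      [1,4] NP/(NP\PP)   <
        [1,3] N   >
          [1,2] "cat" : N/S
          [2,3] "saw" : S
        [3,4] "in" : (NP/(NP\PP))\N
      [4,5] "map" : NP\PP
    [5,6] "the" : (S\(N\PP))\NP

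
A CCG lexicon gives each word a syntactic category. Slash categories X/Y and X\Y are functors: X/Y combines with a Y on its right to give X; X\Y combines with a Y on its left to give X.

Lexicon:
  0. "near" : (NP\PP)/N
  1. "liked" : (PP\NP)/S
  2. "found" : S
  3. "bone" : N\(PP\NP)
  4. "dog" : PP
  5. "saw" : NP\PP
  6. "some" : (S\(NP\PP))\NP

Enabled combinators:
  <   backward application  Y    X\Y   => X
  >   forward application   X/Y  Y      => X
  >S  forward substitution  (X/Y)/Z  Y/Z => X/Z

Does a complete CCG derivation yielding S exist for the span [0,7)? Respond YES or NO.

[0,7] S   <
  [0,4] NP\PP   >
    [0,1] "near" : (NP\PP)/N
    [1,4] N   <
      [1,3] PP\NP   >
        [1,2] "liked" : (PP\NP)/S
        [2,3] "found" : S
      [3,4] "bone" : N\(PP\NP)
  [4,7] S\(NP\PP)   <
    [4,6] NP   <
      [4,5] "dog" : PP
      [5,6] "saw" : NP\PP
    [6,7] "some" : (S\(NP\PP))\NP

YES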